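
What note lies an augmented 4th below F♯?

C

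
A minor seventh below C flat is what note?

Db

C down a major seventh is Db, so the target letter is D.
From Cb, a minor seventh is 10 semitones down: Db.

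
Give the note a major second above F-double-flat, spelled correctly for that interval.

Gbb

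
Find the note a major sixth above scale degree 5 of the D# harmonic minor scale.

F##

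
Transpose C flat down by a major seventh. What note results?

A seventh below C lands on the letter D.
A major seventh spans 11 semitones, so Cb moves to pitch class 0. On the letter D that is Dbb.

Dbb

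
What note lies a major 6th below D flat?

D down a major sixth is F, so the target letter is F.
From Db, a major sixth is 9 semitones down: Fb.

Fb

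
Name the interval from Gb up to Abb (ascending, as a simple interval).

minor second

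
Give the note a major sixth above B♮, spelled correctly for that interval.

A sixth above B lands on the letter G.
A major sixth spans 9 semitones, so B moves to pitch class 8. On the letter G that is G#.

G#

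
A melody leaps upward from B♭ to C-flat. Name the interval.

The letter names run B→C, a span of 1 letter step, so the interval is some kind of second.
Bb to Cb is 1 semitone. A major second is 2, so 1 makes it minor.

minor second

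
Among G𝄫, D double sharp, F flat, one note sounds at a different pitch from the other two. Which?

In 12-tone equal temperament, enharmonic equivalents share a pitch class. Gbb is pitch class 5; D## is pitch class 4; Fb is pitch class 4.
D## and Fb share pitch class 4, while Gbb is pitch class 5.

Gbb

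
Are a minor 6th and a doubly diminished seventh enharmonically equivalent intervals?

Yes

A minor sixth spans 8 semitones; a doubly diminished seventh spans 8.
They are enharmonically equivalent.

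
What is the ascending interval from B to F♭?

The letter names run B→F, a span of 4 letter steps, so the interval is some kind of fifth.
B to Fb is 5 semitones. A perfect fifth is 7, so 5 makes it doubly diminished.

doubly diminished fifth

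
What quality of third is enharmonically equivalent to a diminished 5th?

doubly augmented

A diminished fifth spans 6 semitones.
A third spanning 6 semitones is doubly augmented (the major third is 4).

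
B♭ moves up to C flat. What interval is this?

minor second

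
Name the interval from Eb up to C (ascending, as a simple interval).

major sixth

Counting letters E–F–G–A–B–C gives a sixth.
Eb→C = 9 semitones, exactly the major sixth.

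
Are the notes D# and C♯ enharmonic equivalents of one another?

Two spellings are enharmonically equivalent only if they share a pitch class.
Here D# → 3, C# → 1; 1 ≠ 3, so they are not.

No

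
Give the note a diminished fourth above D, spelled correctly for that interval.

D up a perfect fourth is G, so the target letter is G.
From D, a diminished fourth is 4 semitones up: Gb.

Gb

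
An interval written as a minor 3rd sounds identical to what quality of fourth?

doubly diminished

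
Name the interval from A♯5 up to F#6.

The letter names run A→F, a span of 5 letter steps, so the interval is some kind of sixth.
A# to F# is 8 semitones. A major sixth is 9, so 8 makes it minor.

minor sixth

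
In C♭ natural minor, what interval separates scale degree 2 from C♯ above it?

augmented seventh

Scale degree 2 of Cb natural minor is Db.
Db up to C#: letters D→C make it a seventh; 12 semitones makes it augmented.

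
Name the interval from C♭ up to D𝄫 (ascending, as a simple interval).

Counting letters C–D gives a second.
Cb→Dbb = 1 semitone, 1 narrower than the major second (2), so minor.

minor second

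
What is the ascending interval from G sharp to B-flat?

Counting letters G–A–B gives a third.
G#→Bb = 2 semitones, 2 narrower than the major third (4), so diminished.

diminished third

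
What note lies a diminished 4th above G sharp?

C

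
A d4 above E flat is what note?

Abb

E up a perfect fourth is A, so the target letter is A.
From Eb, a diminished fourth is 4 semitones up: Abb.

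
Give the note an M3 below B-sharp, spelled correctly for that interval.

B down a major third is G, so the target letter is G.
From B#, a major third is 4 semitones down: G#.

G#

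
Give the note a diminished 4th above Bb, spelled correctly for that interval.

Ebb

A fourth above B lands on the letter E.
A diminished fourth spans 4 semitones, so Bb moves to pitch class 2. On the letter E that is Ebb.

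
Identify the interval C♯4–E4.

Counting letters C–D–E gives a third.
C#→E = 3 semitones, 1 narrower than the major third (4), so minor.

minor third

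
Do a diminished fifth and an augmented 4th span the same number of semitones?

Yes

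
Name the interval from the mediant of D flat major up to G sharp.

augmented second

The mediant of Db major is F.
F up to G#: letters F→G make it a second; 3 semitones makes it augmented.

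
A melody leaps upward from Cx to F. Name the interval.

The letter names run C→F, a span of 3 letter steps, so the interval is some kind of fourth.
C## to F is 3 semitones. A perfect fourth is 5, so 3 makes it doubly diminished.

doubly diminished fourth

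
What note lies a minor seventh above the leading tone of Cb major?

The leading tone of Cb major is Bb.
A minor seventh (10 semitones) above Bb lands on the letter A, giving Ab.

Ab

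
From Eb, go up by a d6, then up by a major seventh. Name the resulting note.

Bbb

A diminished sixth up from Eb is Cbb (letter C, 7 semitones up).
A major seventh up from Cbb is Bbb (letter B, 11 semitones up).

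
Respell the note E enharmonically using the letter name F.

Plain F sits 1 semitone above E, so on the letter F the same pitch needs a flat: Fb.

Fb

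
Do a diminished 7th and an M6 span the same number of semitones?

A diminished seventh spans 9 semitones; a major sixth spans 9.
They are enharmonically equivalent.

Yes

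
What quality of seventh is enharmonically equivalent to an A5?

doubly diminished

An augmented fifth spans 8 semitones.
A seventh spanning 8 semitones is doubly diminished (the major seventh is 11).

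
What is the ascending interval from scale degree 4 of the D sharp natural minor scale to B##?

Scale degree 4 of D# natural minor is G#.
G# up to B##: letters G→B make it a third; 5 semitones makes it augmented.

augmented third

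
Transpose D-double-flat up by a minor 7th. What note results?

Cbb

A seventh above D lands on the letter C.
A minor seventh spans 10 semitones, so Dbb moves to pitch class 10. On the letter C that is Cbb.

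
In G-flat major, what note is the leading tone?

The Gb major scale runs Gb Ab Bb Cb Db Eb F.
Degree 7 is F.

F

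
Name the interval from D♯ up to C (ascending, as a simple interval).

diminished seventh

The letter names run D→C, a span of 6 letter steps, so the interval is some kind of seventh.
D# to C is 9 semitones. A major seventh is 11, so 9 makes it diminished.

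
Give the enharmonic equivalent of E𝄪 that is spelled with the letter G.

Plain G sits 1 semitone above E##, so on the letter G the same pitch needs a flat: Gb.

Gb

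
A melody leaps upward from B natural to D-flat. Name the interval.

diminished third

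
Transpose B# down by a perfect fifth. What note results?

A fifth below B lands on the letter E.
A perfect fifth spans 7 semitones, so B# moves to pitch class 5. On the letter E that is E#.

E#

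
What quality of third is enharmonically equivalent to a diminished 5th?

A diminished fifth spans 6 semitones.
A third spanning 6 semitones is doubly augmented (the major third is 4).

doubly augmented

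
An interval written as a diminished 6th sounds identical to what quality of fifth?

perfect

A diminished sixth spans 7 semitones.
A fifth spanning 7 semitones is perfect (the perfect fifth is 7).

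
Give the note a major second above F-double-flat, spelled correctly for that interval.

F up a major second is G, so the target letter is G.
From Fbb, a major second is 2 semitones up: Gbb.

Gbb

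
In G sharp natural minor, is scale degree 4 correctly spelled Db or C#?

Each scale degree takes a distinct letter name. Degree 4 of a scale on G must use the letter C.
C# and Db are enharmonically the same pitch, but only C# uses the letter C, so it is the correct spelling here.

C#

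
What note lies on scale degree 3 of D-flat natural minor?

Fb

Degree 3 takes the letter 2 steps above D, which is F.
In natural minor, degree 3 sits 3 semitones above the tonic. Db + 3 semitones is pitch class 4, spelled on F as Fb.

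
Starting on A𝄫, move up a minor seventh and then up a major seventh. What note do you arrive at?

A minor seventh up from Abb is Gbb (letter G, 10 semitones up).
A major seventh up from Gbb is Fb (letter F, 11 semitones up).

Fb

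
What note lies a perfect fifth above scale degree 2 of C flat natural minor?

Ab

Scale degree 2 of Cb natural minor is Db.
A perfect fifth (7 semitones) above Db lands on the letter A, giving Ab.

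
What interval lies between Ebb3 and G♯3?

Counting letters E–F–G gives a third.
Ebb→G# = 6 semitones, 2 wider than the major third (4), so doubly augmented.

doubly augmented third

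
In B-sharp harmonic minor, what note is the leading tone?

A##

Degree 7 takes the letter 6 steps above B, which is A.
In harmonic minor, degree 7 sits 11 semitones above the tonic. B# + 11 semitones is pitch class 11, spelled on A as A##.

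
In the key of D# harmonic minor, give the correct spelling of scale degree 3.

The D# harmonic minor scale runs D# E# F# G# A# B C##.
Degree 3 is F#.

F#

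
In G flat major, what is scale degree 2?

Degree 2 takes the letter 1 step above G, which is A.
In major, degree 2 sits 2 semitones above the tonic. Gb + 2 semitones is pitch class 8, spelled on A as Ab.

Ab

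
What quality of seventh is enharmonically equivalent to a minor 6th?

doubly diminished

A minor sixth spans 8 semitones.
A seventh spanning 8 semitones is doubly diminished (the major seventh is 11).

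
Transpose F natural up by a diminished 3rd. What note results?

Abb

F up a major third is A, so the target letter is A.
From F, a diminished third is 2 semitones up: Abb.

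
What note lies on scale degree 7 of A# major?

G##

Degree 7 takes the letter 6 steps above A, which is G.
In major, degree 7 sits 11 semitones above the tonic. A# + 11 semitones is pitch class 9, spelled on G as G##.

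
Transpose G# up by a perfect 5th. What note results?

G up a perfect fifth is D, so the target letter is D.
From G#, a perfect fifth is 7 semitones up: D#.

D#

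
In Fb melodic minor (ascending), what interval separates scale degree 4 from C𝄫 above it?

Scale degree 4 of Fb melodic minor (ascending) is Bbb.
Bbb up to Cbb: letters B→C make it a second; 1 semitone makes it minor.

minor second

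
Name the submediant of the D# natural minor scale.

Degree 6 takes the letter 5 steps above D, which is B.
In natural minor, degree 6 sits 8 semitones above the tonic. D# + 8 semitones is pitch class 11, spelled on B as B.

B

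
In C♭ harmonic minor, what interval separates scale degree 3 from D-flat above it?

Scale degree 3 of Cb harmonic minor is Ebb.
Ebb up to Db: letters E→D make it a seventh; 11 semitones makes it major.

major seventh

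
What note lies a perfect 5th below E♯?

A#

A fifth below E lands on the letter A.
A perfect fifth spans 7 semitones, so E# moves to pitch class 10. On the letter A that is A#.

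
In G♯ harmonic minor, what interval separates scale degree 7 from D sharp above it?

Scale degree 7 of G# harmonic minor is F##.
F## up to D#: letters F→D make it a sixth; 8 semitones makes it minor.

minor sixth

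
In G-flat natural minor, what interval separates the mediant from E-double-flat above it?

The mediant of Gb natural minor is Bbb.
Bbb up to Ebb: letters B→E make it a fourth; 5 semitones makes it perfect.

perfect fourth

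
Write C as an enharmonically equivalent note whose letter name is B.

Plain B sits 1 semitone below C, so on the letter B the same pitch needs a sharp: B#.

B#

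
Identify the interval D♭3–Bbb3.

Counting letters D–E–F–G–A–B gives a sixth.
Db→Bbb = 8 semitones, 1 narrower than the major sixth (9), so minor.

minor sixth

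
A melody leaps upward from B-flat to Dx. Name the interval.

The letter names run B→D, a span of 2 letter steps, so the interval is some kind of third.
Bb to D## is 6 semitones. A major third is 4, so 6 makes it doubly augmented.

doubly augmented third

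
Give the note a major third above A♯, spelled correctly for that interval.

C##

A up a major third is C#, so the target letter is C.
From A#, a major third is 4 semitones up: C##.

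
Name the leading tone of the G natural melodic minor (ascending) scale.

F#

The G melodic minor (ascending) scale runs G A Bb C D E F#.
Degree 7 is F#.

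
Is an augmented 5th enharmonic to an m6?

Yes

An augmented fifth spans 8 semitones; a minor sixth spans 8.
They are enharmonically equivalent.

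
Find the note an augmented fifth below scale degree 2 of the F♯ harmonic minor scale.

C

Scale degree 2 of F# harmonic minor is G#.
An augmented fifth (8 semitones) below G# lands on the letter C, giving C.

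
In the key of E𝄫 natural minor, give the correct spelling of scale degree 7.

Degree 7 takes the letter 6 steps above E, which is D.
In natural minor, degree 7 sits 10 semitones above the tonic. Ebb + 10 semitones is pitch class 0, spelled on D as Dbb.

Dbb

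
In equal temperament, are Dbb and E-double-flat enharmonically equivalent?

Dbb is pitch class 0; Ebb is pitch class 2.
The pitch classes differ (0 vs. 2), so they are not enharmonic equivalents.

No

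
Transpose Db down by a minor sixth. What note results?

F

D down a major sixth is F, so the target letter is F.
From Db, a minor sixth is 8 semitones down: F.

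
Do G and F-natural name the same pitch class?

G is pitch class 7; F is pitch class 5.
The pitch classes differ (7 vs. 5), so they are not enharmonic equivalents.

No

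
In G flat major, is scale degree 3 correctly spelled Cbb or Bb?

Each scale degree takes a distinct letter name. Degree 3 of a scale on G must use the letter B.
Bb and Cbb are enharmonically the same pitch, but only Bb uses the letter B, so it is the correct spelling here.

Bb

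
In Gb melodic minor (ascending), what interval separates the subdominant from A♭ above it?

The subdominant of Gb melodic minor (ascending) is Cb.
Cb up to Ab: letters C→A make it a sixth; 9 semitones makes it major.

major sixth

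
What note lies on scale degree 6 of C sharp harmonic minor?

Degree 6 takes the letter 5 steps above C, which is A.
In harmonic minor, degree 6 sits 8 semitones above the tonic. C# + 8 semitones is pitch class 9, spelled on A as A.

A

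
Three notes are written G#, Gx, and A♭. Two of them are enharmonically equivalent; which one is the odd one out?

In 12-tone equal temperament, enharmonic equivalents share a pitch class. G# is pitch class 8; G## is pitch class 9; Ab is pitch class 8.
G# and Ab share pitch class 8, while G## is pitch class 9.

G##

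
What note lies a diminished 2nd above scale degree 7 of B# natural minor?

Scale degree 7 of B# natural minor is A#.
A diminished second (0 semitones) above A# lands on the letter B, giving Bb.

Bb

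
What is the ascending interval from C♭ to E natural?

augmented third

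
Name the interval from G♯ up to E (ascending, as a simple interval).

minor sixth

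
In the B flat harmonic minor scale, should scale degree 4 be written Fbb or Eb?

Eb

Each scale degree takes a distinct letter name. Degree 4 of a scale on B must use the letter E.
Eb and Fbb are enharmonically the same pitch, but only Eb uses the letter E, so it is the correct spelling here.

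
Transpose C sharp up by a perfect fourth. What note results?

F#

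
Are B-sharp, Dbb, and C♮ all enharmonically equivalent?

B# = pitch class 0 and Dbb = pitch class 0 and C = pitch class 0 — the same pitch class, so they are enharmonic equivalents.

Yes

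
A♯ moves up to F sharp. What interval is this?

Counting letters A–B–C–D–E–F gives a sixth.
A#→F# = 8 semitones, 1 narrower than the major sixth (9), so minor.

minor sixth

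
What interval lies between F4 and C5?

perfect fifth

Counting letters F–G–A–B–C gives a fifth.
F→C = 7 semitones, exactly the perfect fifth.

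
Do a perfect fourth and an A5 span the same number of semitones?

No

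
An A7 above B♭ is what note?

A#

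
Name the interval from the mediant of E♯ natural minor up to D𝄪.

augmented fifth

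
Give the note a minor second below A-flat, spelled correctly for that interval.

G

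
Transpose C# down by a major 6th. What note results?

E

C down a major sixth is Eb, so the target letter is E.
From C#, a major sixth is 9 semitones down: E.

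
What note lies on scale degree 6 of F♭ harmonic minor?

Dbb

The Fb harmonic minor scale runs Fb Gb Abb Bbb Cb Dbb Eb.
Degree 6 is Dbb.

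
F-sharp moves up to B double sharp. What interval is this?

doubly augmented fourth

The letter names run F→B, a span of 3 letter steps, so the interval is some kind of fourth.
F# to B## is 7 semitones. A perfect fourth is 5, so 7 makes it doubly augmented.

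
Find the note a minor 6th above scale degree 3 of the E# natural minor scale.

E

Scale degree 3 of E# natural minor is G#.
A minor sixth (8 semitones) above G# lands on the letter E, giving E.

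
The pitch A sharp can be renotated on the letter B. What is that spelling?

Bb

A# is pitch class 10. The letter B alone is pitch class 11.
To reach pitch class 10 from B requires an offset of -1 semitone, i.e. flat: Bb.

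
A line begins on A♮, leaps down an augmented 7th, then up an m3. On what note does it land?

An augmented seventh down from A is Bbb (letter B, 12 semitones down).
A minor third up from Bbb is Dbb (letter D, 3 semitones up).

Dbb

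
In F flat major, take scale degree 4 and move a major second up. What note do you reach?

Cb

Scale degree 4 of Fb major is Bbb.
A major second (2 semitones) above Bbb lands on the letter C, giving Cb.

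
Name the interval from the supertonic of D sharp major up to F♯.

minor second

The supertonic of D# major is E#.
E# up to F#: letters E→F make it a second; 1 semitone makes it minor.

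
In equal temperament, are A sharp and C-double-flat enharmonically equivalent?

A# = pitch class 10 and Cbb = pitch class 10 — the same pitch class, so they are enharmonic equivalents.

Yes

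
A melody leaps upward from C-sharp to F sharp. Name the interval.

The letter names run C→F, a span of 3 letter steps, so the interval is some kind of fourth.
C# to F# is 5 semitones. A perfect fourth is 5, so 5 makes it perfect.

perfect fourth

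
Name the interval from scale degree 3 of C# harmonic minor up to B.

Scale degree 3 of C# harmonic minor is E.
E up to B: letters E→B make it a fifth; 7 semitones makes it perfect.

perfect fifth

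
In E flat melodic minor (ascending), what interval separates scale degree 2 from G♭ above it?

Scale degree 2 of Eb melodic minor (ascending) is F.
F up to Gb: letters F→G make it a second; 1 semitone makes it minor.

minor second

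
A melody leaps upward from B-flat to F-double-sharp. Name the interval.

Counting letters B–C–D–E–F gives a fifth.
Bb→F## = 9 semitones, 2 wider than the perfect fifth (7), so doubly augmented.

doubly augmented fifth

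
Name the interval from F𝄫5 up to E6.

Counting letters F–G–A–B–C–D–E gives a seventh.
Fbb→E = 13 semitones, 2 wider than the major seventh (11), so doubly augmented.

doubly augmented seventh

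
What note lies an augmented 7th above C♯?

B##

C up a major seventh is B, so the target letter is B.
From C#, an augmented seventh is 12 semitones up: B##.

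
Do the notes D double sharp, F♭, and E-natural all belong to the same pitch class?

Yes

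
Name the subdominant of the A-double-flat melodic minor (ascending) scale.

Degree 4 takes the letter 3 steps above A, which is D.
In melodic minor (ascending), degree 4 sits 5 semitones above the tonic. Abb + 5 semitones is pitch class 0, spelled on D as Dbb.

Dbb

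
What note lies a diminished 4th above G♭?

Cbb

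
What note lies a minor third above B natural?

B up a major third is D#, so the target letter is D.
From B, a minor third is 3 semitones up: D.

D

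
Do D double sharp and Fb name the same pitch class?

D## is pitch class 4; Fb is pitch class 4.
All spellings map to pitch class 4, so they are enharmonically equivalent.

Yes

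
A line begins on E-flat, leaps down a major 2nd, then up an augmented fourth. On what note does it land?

A major second down from Eb is Db (letter D, 2 semitones down).
An augmented fourth up from Db is G (letter G, 6 semitones up).

G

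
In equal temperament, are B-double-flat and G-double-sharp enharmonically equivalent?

Yes

Bbb is pitch class 9; G## is pitch class 9.
All spellings map to pitch class 9, so they are enharmonically equivalent.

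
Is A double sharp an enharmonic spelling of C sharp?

No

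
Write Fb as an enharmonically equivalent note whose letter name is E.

E

Fb is pitch class 4. The letter E alone is pitch class 4.
Pitch class 4 on E needs no accidental: E.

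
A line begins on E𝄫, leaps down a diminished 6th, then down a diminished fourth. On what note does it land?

A diminished sixth down from Ebb is G (letter G, 7 semitones down).
A diminished fourth down from G is D# (letter D, 4 semitones down).

D#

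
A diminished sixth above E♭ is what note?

E up a major sixth is C#, so the target letter is C.
From Eb, a diminished sixth is 7 semitones up: Cbb.

Cbb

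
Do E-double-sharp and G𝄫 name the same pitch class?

No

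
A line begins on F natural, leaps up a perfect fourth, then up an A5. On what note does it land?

A perfect fourth up from F is Bb (letter B, 5 semitones up).
An augmented fifth up from Bb is F# (letter F, 8 semitones up).

F#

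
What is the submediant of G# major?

The G# major scale runs G# A# B# C# D# E# F##.
Degree 6 is E#.

E#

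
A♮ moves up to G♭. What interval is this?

diminished seventh

The letter names run A→G, a span of 6 letter steps, so the interval is some kind of seventh.
A to Gb is 9 semitones. A major seventh is 11, so 9 makes it diminished.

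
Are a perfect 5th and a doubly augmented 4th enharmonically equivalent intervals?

Yes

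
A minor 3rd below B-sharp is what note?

B down a major third is G, so the target letter is G.
From B#, a minor third is 3 semitones down: G##.

G##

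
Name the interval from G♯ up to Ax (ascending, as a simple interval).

The letter names run G→A, a span of 1 letter step, so the interval is some kind of second.
G# to A## is 3 semitones. A major second is 2, so 3 makes it augmented.

augmented second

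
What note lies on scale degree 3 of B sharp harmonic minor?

D#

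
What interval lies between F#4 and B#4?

augmented fourth

Counting letters F–G–A–B gives a fourth.
F#→B# = 6 semitones, 1 wider than the perfect fourth (5), so augmented.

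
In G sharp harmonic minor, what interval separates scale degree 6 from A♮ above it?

Scale degree 6 of G# harmonic minor is E.
E up to A: letters E→A make it a fourth; 5 semitones makes it perfect.

perfect fourth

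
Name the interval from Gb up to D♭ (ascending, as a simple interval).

perfect fifth

The letter names run G→D, a span of 4 letter steps, so the interval is some kind of fifth.
Gb to Db is 7 semitones. A perfect fifth is 7, so 7 makes it perfect.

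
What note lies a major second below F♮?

Eb

A second below F lands on the letter E.
A major second spans 2 semitones, so F moves to pitch class 3. On the letter E that is Eb.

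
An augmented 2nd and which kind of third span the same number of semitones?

An augmented second spans 3 semitones.
A third spanning 3 semitones is minor (the major third is 4).

minor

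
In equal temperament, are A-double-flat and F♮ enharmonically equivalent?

Two spellings are enharmonically equivalent only if they share a pitch class.
Here Abb → 7, F → 5; 5 ≠ 7, so they are not.

No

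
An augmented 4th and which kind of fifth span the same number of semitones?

An augmented fourth spans 6 semitones.
A fifth spanning 6 semitones is diminished (the perfect fifth is 7).

diminished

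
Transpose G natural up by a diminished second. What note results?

A second above G lands on the letter A.
A diminished second spans 0 semitones, so G moves to pitch class 7. On the letter A that is Abb.

Abb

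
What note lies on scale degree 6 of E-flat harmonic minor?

Degree 6 takes the letter 5 steps above E, which is C.
In harmonic minor, degree 6 sits 8 semitones above the tonic. Eb + 8 semitones is pitch class 11, spelled on C as Cb.

Cb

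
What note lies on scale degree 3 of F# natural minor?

Degree 3 takes the letter 2 steps above F, which is A.
In natural minor, degree 3 sits 3 semitones above the tonic. F# + 3 semitones is pitch class 9, spelled on A as A.

A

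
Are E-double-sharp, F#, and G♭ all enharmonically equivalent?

E## is pitch class 6; F# is pitch class 6; Gb is pitch class 6.
All spellings map to pitch class 6, so they are enharmonically equivalent.

Yes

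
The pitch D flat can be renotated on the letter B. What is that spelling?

B##

Plain B sits 2 semitones below Db, so on the letter B the same pitch needs a double sharp: B##.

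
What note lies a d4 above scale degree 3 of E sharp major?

C#

Scale degree 3 of E# major is G##.
A diminished fourth (4 semitones) above G## lands on the letter C, giving C#.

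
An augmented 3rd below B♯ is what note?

G

A third below B lands on the letter G.
An augmented third spans 5 semitones, so B# moves to pitch class 7. On the letter G that is G.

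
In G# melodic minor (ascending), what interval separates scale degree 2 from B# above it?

major second

Scale degree 2 of G# melodic minor (ascending) is A#.
A# up to B#: letters A→B make it a second; 2 semitones makes it major.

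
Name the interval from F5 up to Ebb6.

The letter names run F→E, a span of 6 letter steps, so the interval is some kind of seventh.
F to Ebb is 9 semitones. A major seventh is 11, so 9 makes it diminished.

diminished seventh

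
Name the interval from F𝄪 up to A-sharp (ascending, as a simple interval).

The letter names run F→A, a span of 2 letter steps, so the interval is some kind of third.
F## to A# is 3 semitones. A major third is 4, so 3 makes it minor.

minor third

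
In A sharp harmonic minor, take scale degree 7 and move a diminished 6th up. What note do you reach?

Scale degree 7 of A# harmonic minor is G##.
A diminished sixth (7 semitones) above G## lands on the letter E, giving E.

E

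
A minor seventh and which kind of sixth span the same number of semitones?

augmented

A minor seventh spans 10 semitones.
A sixth spanning 10 semitones is augmented (the major sixth is 9).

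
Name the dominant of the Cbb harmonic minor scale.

Gbb

Degree 5 takes the letter 4 steps above C, which is G.
In harmonic minor, degree 5 sits 7 semitones above the tonic. Cbb + 7 semitones is pitch class 5, spelled on G as Gbb.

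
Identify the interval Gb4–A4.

The letter names run G→A, a span of 1 letter step, so the interval is some kind of second.
Gb to A is 3 semitones. A major second is 2, so 3 makes it augmented.

augmented second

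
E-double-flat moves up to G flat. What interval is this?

The letter names run E→G, a span of 2 letter steps, so the interval is some kind of third.
Ebb to Gb is 4 semitones. A major third is 4, so 4 makes it major.

major third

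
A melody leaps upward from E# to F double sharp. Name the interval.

major second

Counting letters E–F gives a second.
E#→F## = 2 semitones, exactly the major second.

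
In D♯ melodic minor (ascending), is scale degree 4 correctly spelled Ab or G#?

Each scale degree takes a distinct letter name. Degree 4 of a scale on D must use the letter G.
G# and Ab are enharmonically the same pitch, but only G# uses the letter G, so it is the correct spelling here.

G#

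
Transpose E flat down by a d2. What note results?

E down a major second is D, so the target letter is D.
From Eb, a diminished second is 0 semitones down: D#.

D#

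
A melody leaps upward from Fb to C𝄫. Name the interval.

The letter names run F→C, a span of 4 letter steps, so the interval is some kind of fifth.
Fb to Cbb is 6 semitones. A perfect fifth is 7, so 6 makes it diminished.

diminished fifth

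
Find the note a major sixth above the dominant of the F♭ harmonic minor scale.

Ab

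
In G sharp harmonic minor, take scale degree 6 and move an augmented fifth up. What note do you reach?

Scale degree 6 of G# harmonic minor is E.
An augmented fifth (8 semitones) above E lands on the letter B, giving B#.

B#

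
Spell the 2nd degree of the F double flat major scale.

Degree 2 takes the letter 1 step above F, which is G.
In major, degree 2 sits 2 semitones above the tonic. Fbb + 2 semitones is pitch class 5, spelled on G as Gbb.

Gbb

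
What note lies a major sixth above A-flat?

F

A up a major sixth is F#, so the target letter is F.
From Ab, a major sixth is 9 semitones up: F.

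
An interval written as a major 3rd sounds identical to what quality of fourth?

diminished

A major third spans 4 semitones.
A fourth spanning 4 semitones is diminished (the perfect fourth is 5).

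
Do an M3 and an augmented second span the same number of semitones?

No

A major third spans 4 semitones; an augmented second spans 3.
The spans differ, so they are not enharmonic equivalents.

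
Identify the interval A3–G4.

Counting letters A–B–C–D–E–F–G gives a seventh.
A→G = 10 semitones, 1 narrower than the major seventh (11), so minor.

minor seventh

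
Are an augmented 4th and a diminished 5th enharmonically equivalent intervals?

Yes

An augmented fourth spans 6 semitones; a diminished fifth spans 6.
They are enharmonically equivalent.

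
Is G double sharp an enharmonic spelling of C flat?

No

G## is pitch class 9; Cb is pitch class 11.
The pitch classes differ (9 vs. 11), so they are not enharmonic equivalents.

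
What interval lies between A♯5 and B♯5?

major second

The letter names run A→B, a span of 1 letter step, so the interval is some kind of second.
A# to B# is 2 semitones. A major second is 2, so 2 makes it major.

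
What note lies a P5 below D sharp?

G#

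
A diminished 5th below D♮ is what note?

D down a perfect fifth is G, so the target letter is G.
From D, a diminished fifth is 6 semitones down: G#.

G#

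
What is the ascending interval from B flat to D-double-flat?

Counting letters B–C–D gives a third.
Bb→Dbb = 2 semitones, 2 narrower than the major third (4), so diminished.

diminished third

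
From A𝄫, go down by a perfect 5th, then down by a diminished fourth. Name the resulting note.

Ab

A perfect fifth down from Abb is Dbb (letter D, 7 semitones down).
A diminished fourth down from Dbb is Ab (letter A, 4 semitones down).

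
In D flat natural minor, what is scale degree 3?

Fb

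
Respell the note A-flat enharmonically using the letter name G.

G#

Plain G sits 1 semitone below Ab, so on the letter G the same pitch needs a sharp: G#.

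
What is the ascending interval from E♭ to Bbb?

The letter names run E→B, a span of 4 letter steps, so the interval is some kind of fifth.
Eb to Bbb is 6 semitones. A perfect fifth is 7, so 6 makes it diminished.

diminished fifth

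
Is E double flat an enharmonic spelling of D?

Yes

Ebb is pitch class 2; D is pitch class 2.
All spellings map to pitch class 2, so they are enharmonically equivalent.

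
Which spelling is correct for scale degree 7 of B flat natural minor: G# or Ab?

Each scale degree takes a distinct letter name. Degree 7 of a scale on B must use the letter A.
Ab and G# are enharmonically the same pitch, but only Ab uses the letter A, so it is the correct spelling here.

Ab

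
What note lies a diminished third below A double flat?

F

A down a major third is F, so the target letter is F.
From Abb, a diminished third is 2 semitones down: F.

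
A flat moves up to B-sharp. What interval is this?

The letter names run A→B, a span of 1 letter step, so the interval is some kind of second.
Ab to B# is 4 semitones. A major second is 2, so 4 makes it doubly augmented.

doubly augmented second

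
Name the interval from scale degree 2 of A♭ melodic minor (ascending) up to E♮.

Scale degree 2 of Ab melodic minor (ascending) is Bb.
Bb up to E: letters B→E make it a fourth; 6 semitones makes it augmented.

augmented fourth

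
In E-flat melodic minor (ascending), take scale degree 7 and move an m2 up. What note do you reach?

Scale degree 7 of Eb melodic minor (ascending) is D.
A minor second (1 semitone) above D lands on the letter E, giving Eb.

Eb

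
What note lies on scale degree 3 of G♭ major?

Bb

Degree 3 takes the letter 2 steps above G, which is B.
In major, degree 3 sits 4 semitones above the tonic. Gb + 4 semitones is pitch class 10, spelled on B as Bb.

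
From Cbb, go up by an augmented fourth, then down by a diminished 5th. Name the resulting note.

Bb

An augmented fourth up from Cbb is Fb (letter F, 6 semitones up).
A diminished fifth down from Fb is Bb (letter B, 6 semitones down).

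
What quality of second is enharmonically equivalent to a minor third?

augmented

A minor third spans 3 semitones.
A second spanning 3 semitones is augmented (the major second is 2).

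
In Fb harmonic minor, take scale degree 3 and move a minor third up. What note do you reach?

Scale degree 3 of Fb harmonic minor is Abb.
A minor third (3 semitones) above Abb lands on the letter C, giving Cbb.

Cbb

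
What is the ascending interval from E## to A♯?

Counting letters E–F–G–A gives a fourth.
E##→A# = 4 semitones, 1 narrower than the perfect fourth (5), so diminished.

diminished fourth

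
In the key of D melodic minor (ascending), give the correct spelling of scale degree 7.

C#

Degree 7 takes the letter 6 steps above D, which is C.
In melodic minor (ascending), degree 7 sits 11 semitones above the tonic. D + 11 semitones is pitch class 1, spelled on C as C#.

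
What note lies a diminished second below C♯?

C down a major second is Bb, so the target letter is B.
From C#, a diminished second is 0 semitones down: B##.

B##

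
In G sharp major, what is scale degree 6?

The G# major scale runs G# A# B# C# D# E# F##.
Degree 6 is E#.

E#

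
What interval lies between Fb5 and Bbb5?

perfect fourth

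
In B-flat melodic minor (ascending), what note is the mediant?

Db

The Bb melodic minor (ascending) scale runs Bb C Db Eb F G A.
Degree 3 is Db.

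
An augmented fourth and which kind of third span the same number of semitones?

An augmented fourth spans 6 semitones.
A third spanning 6 semitones is doubly augmented (the major third is 4).

doubly augmented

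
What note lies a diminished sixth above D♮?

Bbb

D up a major sixth is B, so the target letter is B.
From D, a diminished sixth is 7 semitones up: Bbb.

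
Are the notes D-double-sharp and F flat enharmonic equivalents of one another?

Yes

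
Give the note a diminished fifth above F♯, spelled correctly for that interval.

C

A fifth above F lands on the letter C.
A diminished fifth spans 6 semitones, so F# moves to pitch class 0. On the letter C that is C.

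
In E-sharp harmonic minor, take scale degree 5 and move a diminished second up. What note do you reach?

Scale degree 5 of E# harmonic minor is B#.
A diminished second (0 semitones) above B# lands on the letter C, giving C.

C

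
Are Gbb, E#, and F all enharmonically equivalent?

Gbb = pitch class 5 and E# = pitch class 5 and F = pitch class 5 — the same pitch class, so they are enharmonic equivalents.

Yes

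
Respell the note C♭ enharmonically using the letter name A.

Plain A sits 2 semitones below Cb, so on the letter A the same pitch needs a double sharp: A##.

A##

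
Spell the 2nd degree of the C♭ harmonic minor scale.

The Cb harmonic minor scale runs Cb Db Ebb Fb Gb Abb Bb.
Degree 2 is Db.

Db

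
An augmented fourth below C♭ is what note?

A fourth below C lands on the letter G.
An augmented fourth spans 6 semitones, so Cb moves to pitch class 5. On the letter G that is Gbb.

Gbb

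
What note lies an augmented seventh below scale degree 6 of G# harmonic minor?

Scale degree 6 of G# harmonic minor is E.
An augmented seventh (12 semitones) below E lands on the letter F, giving Fb.

Fb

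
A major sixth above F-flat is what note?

Db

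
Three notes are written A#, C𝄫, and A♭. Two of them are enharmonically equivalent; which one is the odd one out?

In 12-tone equal temperament, enharmonic equivalents share a pitch class. A# is pitch class 10; Cbb is pitch class 10; Ab is pitch class 8.
A# and Cbb share pitch class 10, while Ab is pitch class 8.

Ab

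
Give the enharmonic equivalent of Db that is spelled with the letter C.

Plain C sits 1 semitone below Db, so on the letter C the same pitch needs a sharp: C#.

C#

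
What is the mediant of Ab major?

C

The Ab major scale runs Ab Bb C Db Eb F G.
Degree 3 is C.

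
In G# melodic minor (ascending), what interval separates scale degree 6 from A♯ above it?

Scale degree 6 of G# melodic minor (ascending) is E#.
E# up to A#: letters E→A make it a fourth; 5 semitones makes it perfect.

perfect fourth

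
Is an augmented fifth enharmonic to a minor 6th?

An augmented fifth spans 8 semitones; a minor sixth spans 8.
They are enharmonically equivalent.

Yes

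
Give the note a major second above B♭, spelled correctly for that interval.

C

B up a major second is C#, so the target letter is C.
From Bb, a major second is 2 semitones up: C.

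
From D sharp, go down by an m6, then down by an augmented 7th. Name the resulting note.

G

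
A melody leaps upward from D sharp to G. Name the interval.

diminished fourth

The letter names run D→G, a span of 3 letter steps, so the interval is some kind of fourth.
D# to G is 4 semitones. A perfect fourth is 5, so 4 makes it diminished.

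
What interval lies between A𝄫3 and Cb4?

The letter names run A→C, a span of 2 letter steps, so the interval is some kind of third.
Abb to Cb is 4 semitones. A major third is 4, so 4 makes it major.

major third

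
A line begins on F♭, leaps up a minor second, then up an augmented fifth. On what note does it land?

Db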